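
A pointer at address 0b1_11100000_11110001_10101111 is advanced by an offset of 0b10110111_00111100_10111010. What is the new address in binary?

0b10100110000010111001101001

Add column by column in base 2, right to left:
  1+0 = 1
  1+1 = 0 carry 1
  1+0+1 = 0 carry 1
  1+1+1 = 1 carry 1
  0+1+1 = 0 carry 1
  1+1+1 = 1 carry 1
  0+0+1 = 1
  1+1 = 0 carry 1
  1+0+1 = 0 carry 1
  0+0+1 = 1
  0+1 = 1
  0+1 = 1
  1+1 = 0 carry 1
  1+1+1 = 1 carry 1
  1+0+1 = 0 carry 1
  1+0+1 = 0 carry 1
  0+1+1 = 0 carry 1
  0+1+1 = 0 carry 1
  0+1+1 = 0 carry 1
  0+0+1 = 1
  0+1 = 1
  1+1 = 0 carry 1
  1+0+1 = 0 carry 1
  1+1+1 = 1 carry 1
  1+0+1 = 0 carry 1
  final carry 1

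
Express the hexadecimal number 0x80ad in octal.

0o100255

Expand each hex digit to 4 bits: 8=1000 0=0000 a=1010 d=1101.
Group the bits in threes: 001 000 000 010 101 101 → 100255.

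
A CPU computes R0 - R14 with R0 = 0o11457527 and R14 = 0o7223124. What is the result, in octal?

Subtract column by column in base 8:
  7-4 → 3
  2-2 → 0
  5-1 → 4
  7-3 → 4
  5-2 → 3
  4-2 → 2
  1-7 → 2 (borrow)
  1-0-1 → 0

0o2234403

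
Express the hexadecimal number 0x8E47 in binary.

0b1000111001000111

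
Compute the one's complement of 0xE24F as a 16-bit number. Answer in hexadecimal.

Each hex digit d becomes F−d:
  E→1, 2→D, 4→B, F→0

0x1DB0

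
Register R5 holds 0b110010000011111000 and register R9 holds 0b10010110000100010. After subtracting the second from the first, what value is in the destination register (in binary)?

0b11111010011010110

Subtract column by column in base 2:
  0-0 → 0
  0-1 → 1 (borrow)
  0-0-1 → 1 (borrow)
  1-0-1 → 0
  1-0 → 1
  1-1 → 0
  1-0 → 1
  1-0 → 1
  0-0 → 0
  0-0 → 0
  0-1 → 1 (borrow)
  0-1-1 → 0 (borrow)
  0-0-1 → 1 (borrow)
  1-1-1 → 1 (borrow)
  0-0-1 → 1 (borrow)
  0-0-1 → 1 (borrow)
  1-1-1 → 1 (borrow)
  1-0-1 → 0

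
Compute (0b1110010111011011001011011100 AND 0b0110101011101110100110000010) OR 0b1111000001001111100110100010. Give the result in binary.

0b1111000011001111100110100010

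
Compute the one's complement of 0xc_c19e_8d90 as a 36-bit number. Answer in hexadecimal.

Each hex digit d becomes f−d:
  c→3, c→3, 1→e, 9→6, e→1, 8→7, d→2, 9→6, 0→f

0x33e61726f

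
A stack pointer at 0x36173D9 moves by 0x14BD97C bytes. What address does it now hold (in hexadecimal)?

Add column by column in base 16, right to left:
  9+C = 5 carry 1
  D+7+1 = 5 carry 1
  3+9+1 = D
  7+D = 4 carry 1
  1+B+1 = D
  6+4 = A
  3+1 = 4

0x4AD4D55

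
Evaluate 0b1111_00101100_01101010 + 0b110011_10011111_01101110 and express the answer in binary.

0b10000101100101111011000

Add column by column in base 2, right to left:
  0+0 = 0
  1+1 = 0 carry 1
  0+1+1 = 0 carry 1
  1+1+1 = 1 carry 1
  0+0+1 = 1
  1+1 = 0 carry 1
  1+1+1 = 1 carry 1
  0+0+1 = 1
  0+1 = 1
  0+1 = 1
  1+1 = 0 carry 1
  1+1+1 = 1 carry 1
  0+1+1 = 0 carry 1
  1+0+1 = 0 carry 1
  0+0+1 = 1
  0+1 = 1
  1+1 = 0 carry 1
  1+1+1 = 1 carry 1
  1+0+1 = 0 carry 1
  1+0+1 = 0 carry 1
  0+1+1 = 0 carry 1
  0+1+1 = 0 carry 1
  final carry 1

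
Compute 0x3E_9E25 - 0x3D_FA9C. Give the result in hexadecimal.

Subtract column by column in base 16:
  5-C → 9 (borrow)
  2-9-1 → 8 (borrow)
  E-A-1 → 3
  9-F → A (borrow)
  E-D-1 → 0
  3-3 → 0

0xA389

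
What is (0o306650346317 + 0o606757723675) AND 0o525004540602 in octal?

0o105000040200

Add column by column in base 8, right to left:
  7+5 = 4 carry 1
  1+7+1 = 1 carry 1
  3+6+1 = 2 carry 1
  6+3+1 = 2 carry 1
  4+2+1 = 7
  3+7 = 2 carry 1
  0+7+1 = 0 carry 1
  5+5+1 = 3 carry 1
  6+7+1 = 6 carry 1
  6+6+1 = 5 carry 1
  0+0+1 = 1
  3+6 = 1 carry 1
  final carry 1
Sum = 0o1115630272214; now AND with 0o525004540602:
  1&0=0, 1&5=1, 1&2=0, 5&5=5, 6&0=0, 3&0=0, 0&4=0, 2&5=0, 7&4=4, 2&0=0, 2&6=2, 1&0=0, 4&2=0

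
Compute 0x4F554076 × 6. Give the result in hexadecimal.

0x1DBFF82C4

Multiply each base-16 digit by 6, carrying:
  6×6 = 36 → write 4 carry 2
  7×6+2 = 44 → write C carry 2
  0×6+2 = 2 → write 2
  4×6 = 24 → write 8 carry 1
  5×6+1 = 31 → write F carry 1
  5×6+1 = 31 → write F carry 1
  F×6+1 = 91 → write B carry 5
  4×6+5 = 29 → write D carry 1
  remaining carry: 1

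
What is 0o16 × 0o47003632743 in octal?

0o1042065171152

Multiply each base-8 digit by 14, carrying:
  3×14 = 42 → write 2 carry 5
  4×14+5 = 61 → write 5 carry 7
  7×14+7 = 105 → write 1 carry 13
  2×14+13 = 41 → write 1 carry 5
  3×14+5 = 47 → write 7 carry 5
  6×14+5 = 89 → write 1 carry 11
  3×14+11 = 53 → write 5 carry 6
  0×14+6 = 6 → write 6
  0×14 = 0 → write 0
  7×14 = 98 → write 2 carry 12
  4×14+12 = 68 → write 4 carry 8
  remaining carry: 10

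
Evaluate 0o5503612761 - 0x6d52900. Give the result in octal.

0x6d52900 = 0o665224400 in octal.
Subtract column by column in base 8:
  1-0 → 1
  6-0 → 6
  7-4 → 3
  2-4 → 6 (borrow)
  1-2-1 → 6 (borrow)
  6-2-1 → 3
  3-5 → 6 (borrow)
  0-6-1 → 1 (borrow)
  5-6-1 → 6 (borrow)
  5-0-1 → 4

0o4616366361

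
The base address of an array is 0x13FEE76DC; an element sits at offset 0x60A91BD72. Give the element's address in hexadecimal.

0x74A80344E

Add column by column in base 16, right to left:
  C+2 = E
  D+7 = 4 carry 1
  6+D+1 = 4 carry 1
  7+B+1 = 3 carry 1
  E+1+1 = 0 carry 1
  E+9+1 = 8 carry 1
  F+A+1 = A carry 1
  3+0+1 = 4
  1+6 = 7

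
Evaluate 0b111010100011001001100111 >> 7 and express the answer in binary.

0b11101010001100100

Right shift by 7: drop the 7 least-significant bits.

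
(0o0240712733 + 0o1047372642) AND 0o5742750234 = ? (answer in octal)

0o1300300034

Add column by column in base 8, right to left:
  3+2 = 5
  3+4 = 7
  7+6 = 5 carry 1
  2+2+1 = 5
  1+7 = 0 carry 1
  7+3+1 = 3 carry 1
  0+7+1 = 0 carry 1
  4+4+1 = 1 carry 1
  2+0+1 = 3
  0+1 = 1
Sum = 0o1310305575; now AND with 0o5742750234:
  1&5=1, 3&7=3, 1&4=0, 0&2=0, 3&7=3, 0&5=0, 5&0=0, 5&2=0, 7&3=3, 5&4=4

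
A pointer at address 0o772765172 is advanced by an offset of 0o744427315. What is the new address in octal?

0o1737414507

Add column by column in base 8, right to left:
  2+5 = 7
  7+1 = 0 carry 1
  1+3+1 = 5
  5+7 = 4 carry 1
  6+2+1 = 1 carry 1
  7+4+1 = 4 carry 1
  2+4+1 = 7
  7+4 = 3 carry 1
  7+7+1 = 7 carry 1
  final carry 1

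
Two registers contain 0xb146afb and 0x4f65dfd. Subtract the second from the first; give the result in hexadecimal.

Subtract column by column in base 16:
  b-d → e (borrow)
  f-f-1 → f (borrow)
  a-d-1 → c (borrow)
  6-5-1 → 0
  4-6 → e (borrow)
  1-f-1 → 1 (borrow)
  b-4-1 → 6

0x61e0cfe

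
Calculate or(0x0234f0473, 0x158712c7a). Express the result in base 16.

0x17b7f2c7b

OR each hex digit independently (no carries):
  0|1=1, 2|5=7, 3|8=b, 4|7=7, f|1=f, 0|2=2, 4|c=c, 7|7=7, 3|a=b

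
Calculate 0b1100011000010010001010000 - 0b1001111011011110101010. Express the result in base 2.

Subtract column by column in base 2:
  0-0 → 0
  0-1 → 1 (borrow)
  0-0-1 → 1 (borrow)
  0-1-1 → 0 (borrow)
  1-0-1 → 0
  0-1 → 1 (borrow)
  1-0-1 → 0
  0-1 → 1 (borrow)
  0-1-1 → 0 (borrow)
  0-1-1 → 0 (borrow)
  1-1-1 → 1 (borrow)
  0-0-1 → 1 (borrow)
  0-1-1 → 0 (borrow)
  1-1-1 → 1 (borrow)
  0-0-1 → 1 (borrow)
  0-1-1 → 0 (borrow)
  0-1-1 → 0 (borrow)
  0-1-1 → 0 (borrow)
  1-1-1 → 1 (borrow)
  1-0-1 → 0
  0-0 → 0
  0-1 → 1 (borrow)
  0-0-1 → 1 (borrow)
  1-0-1 → 0
  1-0 → 1

0b1011001000110110010100110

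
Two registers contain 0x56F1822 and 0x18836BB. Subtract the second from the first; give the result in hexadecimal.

Subtract column by column in base 16:
  2-B → 7 (borrow)
  2-B-1 → 6 (borrow)
  8-6-1 → 1
  1-3 → E (borrow)
  F-8-1 → 6
  6-8 → E (borrow)
  5-1-1 → 3

0x3E6E167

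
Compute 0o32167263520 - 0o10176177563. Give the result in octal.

Subtract column by column in base 8:
  0-3 → 5 (borrow)
  2-6-1 → 3 (borrow)
  5-5-1 → 7 (borrow)
  3-7-1 → 3 (borrow)
  6-7-1 → 6 (borrow)
  2-1-1 → 0
  7-6 → 1
  6-7 → 7 (borrow)
  1-1-1 → 7 (borrow)
  2-0-1 → 1
  3-1 → 2

0o21771063735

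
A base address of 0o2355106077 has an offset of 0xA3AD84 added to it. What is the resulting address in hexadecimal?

0o2355106077 = 0x13B48C3F in hexadecimal.
Add column by column in base 16, right to left:
  F+4 = 3 carry 1
  3+8+1 = C
  C+D = 9 carry 1
  8+A+1 = 3 carry 1
  4+3+1 = 8
  B+A = 5 carry 1
  3+0+1 = 4
  1+0 = 1

0x145839C3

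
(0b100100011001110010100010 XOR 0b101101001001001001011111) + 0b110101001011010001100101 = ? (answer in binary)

0b111110011100001101100010

First 0b100100011001110010100010 XOR 0b101101001001001001011111 = 0b001001010000111011111101.
Add column by column in base 2, right to left:
  1+1 = 0 carry 1
  0+0+1 = 1
  1+1 = 0 carry 1
  1+0+1 = 0 carry 1
  1+0+1 = 0 carry 1
  1+1+1 = 1 carry 1
  1+1+1 = 1 carry 1
  1+0+1 = 0 carry 1
  0+0+1 = 1
  1+0 = 1
  1+1 = 0 carry 1
  1+0+1 = 0 carry 1
  0+1+1 = 0 carry 1
  0+1+1 = 0 carry 1
  0+0+1 = 1
  0+1 = 1
  1+0 = 1
  0+0 = 0
  1+1 = 0 carry 1
  0+0+1 = 1
  0+1 = 1
  1+0 = 1
  0+1 = 1
  0+1 = 1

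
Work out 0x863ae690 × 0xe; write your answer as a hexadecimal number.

Multiply each base-16 digit by 14, carrying:
  0×14 = 0 → write 0
  9×14 = 126 → write e carry 7
  6×14+7 = 91 → write b carry 5
  e×14+5 = 201 → write 9 carry 12
  a×14+12 = 152 → write 8 carry 9
  3×14+9 = 51 → write 3 carry 3
  6×14+3 = 87 → write 7 carry 5
  8×14+5 = 117 → write 5 carry 7
  remaining carry: 7

0x757389be0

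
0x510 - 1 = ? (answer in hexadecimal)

The trailing 1 digit is 0, so subtracting 1 borrows through: they become F and the next digit up decrements.

0x50F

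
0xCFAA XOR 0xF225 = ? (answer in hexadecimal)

XOR each hex digit independently (no carries):
  C^F=3, F^2=D, A^2=8, A^5=F

0x3D8F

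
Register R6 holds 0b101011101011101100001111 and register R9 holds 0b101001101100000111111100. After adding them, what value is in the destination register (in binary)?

0b1010101010111110100001011

Add column by column in base 2, right to left:
  1+0 = 1
  1+0 = 1
  1+1 = 0 carry 1
  1+1+1 = 1 carry 1
  0+1+1 = 0 carry 1
  0+1+1 = 0 carry 1
  0+1+1 = 0 carry 1
  0+1+1 = 0 carry 1
  1+1+1 = 1 carry 1
  1+0+1 = 0 carry 1
  0+0+1 = 1
  1+0 = 1
  1+0 = 1
  1+0 = 1
  0+1 = 1
  1+1 = 0 carry 1
  0+0+1 = 1
  1+1 = 0 carry 1
  1+1+1 = 1 carry 1
  1+0+1 = 0 carry 1
  0+0+1 = 1
  1+1 = 0 carry 1
  0+0+1 = 1
  1+1 = 0 carry 1
  final carry 1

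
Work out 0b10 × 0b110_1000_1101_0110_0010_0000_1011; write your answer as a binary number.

0b1101000110101100010000010110

Multiply each base-2 digit by 2, carrying:
  1×2 = 2 → write 0 carry 1
  1×2+1 = 3 → write 1 carry 1
  0×2+1 = 1 → write 1
  1×2 = 2 → write 0 carry 1
  0×2+1 = 1 → write 1
  0×2 = 0 → write 0
  0×2 = 0 → write 0
  0×2 = 0 → write 0
  0×2 = 0 → write 0
  1×2 = 2 → write 0 carry 1
  0×2+1 = 1 → write 1
  0×2 = 0 → write 0
  0×2 = 0 → write 0
  1×2 = 2 → write 0 carry 1
  1×2+1 = 3 → write 1 carry 1
  0×2+1 = 1 → write 1
  1×2 = 2 → write 0 carry 1
  0×2+1 = 1 → write 1
  1×2 = 2 → write 0 carry 1
  1×2+1 = 3 → write 1 carry 1
  0×2+1 = 1 → write 1
  0×2 = 0 → write 0
  0×2 = 0 → write 0
  1×2 = 2 → write 0 carry 1
  0×2+1 = 1 → write 1
  1×2 = 2 → write 0 carry 1
  1×2+1 = 3 → write 1 carry 1
  remaining carry: 1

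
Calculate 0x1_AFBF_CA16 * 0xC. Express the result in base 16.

0x143CFD7908

Multiply each base-16 digit by 12, carrying:
  6×12 = 72 → write 8 carry 4
  1×12+4 = 16 → write 0 carry 1
  A×12+1 = 121 → write 9 carry 7
  C×12+7 = 151 → write 7 carry 9
  F×12+9 = 189 → write D carry 11
  B×12+11 = 143 → write F carry 8
  F×12+8 = 188 → write C carry 11
  A×12+11 = 131 → write 3 carry 8
  1×12+8 = 20 → write 4 carry 1
  remaining carry: 1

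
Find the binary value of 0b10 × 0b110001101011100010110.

0b1100011010111000101100

Multiply each base-2 digit by 2, carrying:
  0×2 = 0 → write 0
  1×2 = 2 → write 0 carry 1
  1×2+1 = 3 → write 1 carry 1
  0×2+1 = 1 → write 1
  1×2 = 2 → write 0 carry 1
  0×2+1 = 1 → write 1
  0×2 = 0 → write 0
  0×2 = 0 → write 0
  1×2 = 2 → write 0 carry 1
  1×2+1 = 3 → write 1 carry 1
  1×2+1 = 3 → write 1 carry 1
  0×2+1 = 1 → write 1
  1×2 = 2 → write 0 carry 1
  0×2+1 = 1 → write 1
  1×2 = 2 → write 0 carry 1
  1×2+1 = 3 → write 1 carry 1
  0×2+1 = 1 → write 1
  0×2 = 0 → write 0
  0×2 = 0 → write 0
  1×2 = 2 → write 0 carry 1
  1×2+1 = 3 → write 1 carry 1
  remaining carry: 1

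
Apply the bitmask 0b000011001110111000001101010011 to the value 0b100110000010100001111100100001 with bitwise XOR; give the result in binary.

0b100101001100011001110001110010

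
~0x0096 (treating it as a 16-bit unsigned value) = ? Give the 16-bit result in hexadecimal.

0xFF69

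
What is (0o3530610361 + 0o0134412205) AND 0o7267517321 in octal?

Add column by column in base 8, right to left:
  1+5 = 6
  6+0 = 6
  3+2 = 5
  0+2 = 2
  1+1 = 2
  6+4 = 2 carry 1
  0+4+1 = 5
  3+3 = 6
  5+1 = 6
  3+0 = 3
Sum = 0o3665222566; now AND with 0o7267517321:
  3&7=3, 6&2=2, 6&6=6, 5&7=5, 2&5=0, 2&1=0, 2&7=2, 5&3=1, 6&2=2, 6&1=0

0o3265002120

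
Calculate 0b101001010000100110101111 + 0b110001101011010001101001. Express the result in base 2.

0b1011010111011111000011000

Add column by column in base 2, right to left:
  1+1 = 0 carry 1
  1+0+1 = 0 carry 1
  1+0+1 = 0 carry 1
  1+1+1 = 1 carry 1
  0+0+1 = 1
  1+1 = 0 carry 1
  0+1+1 = 0 carry 1
  1+0+1 = 0 carry 1
  1+0+1 = 0 carry 1
  0+0+1 = 1
  0+1 = 1
  1+0 = 1
  0+1 = 1
  0+1 = 1
  0+0 = 0
  0+1 = 1
  1+0 = 1
  0+1 = 1
  1+1 = 0 carry 1
  0+0+1 = 1
  0+0 = 0
  1+0 = 1
  0+1 = 1
  1+1 = 0 carry 1
  final carry 1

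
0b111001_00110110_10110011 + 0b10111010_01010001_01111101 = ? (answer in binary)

Add column by column in base 2, right to left:
  1+1 = 0 carry 1
  1+0+1 = 0 carry 1
  0+1+1 = 0 carry 1
  0+1+1 = 0 carry 1
  1+1+1 = 1 carry 1
  1+1+1 = 1 carry 1
  0+1+1 = 0 carry 1
  1+0+1 = 0 carry 1
  0+1+1 = 0 carry 1
  1+0+1 = 0 carry 1
  1+0+1 = 0 carry 1
  0+0+1 = 1
  1+1 = 0 carry 1
  1+0+1 = 0 carry 1
  0+1+1 = 0 carry 1
  0+0+1 = 1
  1+0 = 1
  0+1 = 1
  0+0 = 0
  1+1 = 0 carry 1
  1+1+1 = 1 carry 1
  1+1+1 = 1 carry 1
  0+0+1 = 1
  0+1 = 1

0b111100111000100000110000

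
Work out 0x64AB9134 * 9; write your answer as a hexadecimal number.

0x38A081AD4

Multiply each base-16 digit by 9, carrying:
  4×9 = 36 → write 4 carry 2
  3×9+2 = 29 → write D carry 1
  1×9+1 = 10 → write A
  9×9 = 81 → write 1 carry 5
  B×9+5 = 104 → write 8 carry 6
  A×9+6 = 96 → write 0 carry 6
  4×9+6 = 42 → write A carry 2
  6×9+2 = 56 → write 8 carry 3
  remaining carry: 3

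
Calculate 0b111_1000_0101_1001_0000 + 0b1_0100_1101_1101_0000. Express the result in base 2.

0b10001101001101100000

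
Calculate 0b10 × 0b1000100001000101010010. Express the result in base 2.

Multiply each base-2 digit by 2, carrying:
  0×2 = 0 → write 0
  1×2 = 2 → write 0 carry 1
  0×2+1 = 1 → write 1
  0×2 = 0 → write 0
  1×2 = 2 → write 0 carry 1
  0×2+1 = 1 → write 1
  1×2 = 2 → write 0 carry 1
  0×2+1 = 1 → write 1
  1×2 = 2 → write 0 carry 1
  0×2+1 = 1 → write 1
  0×2 = 0 → write 0
  0×2 = 0 → write 0
  1×2 = 2 → write 0 carry 1
  0×2+1 = 1 → write 1
  0×2 = 0 → write 0
  0×2 = 0 → write 0
  0×2 = 0 → write 0
  1×2 = 2 → write 0 carry 1
  0×2+1 = 1 → write 1
  0×2 = 0 → write 0
  0×2 = 0 → write 0
  1×2 = 2 → write 0 carry 1
  remaining carry: 1

0b10001000010001010100100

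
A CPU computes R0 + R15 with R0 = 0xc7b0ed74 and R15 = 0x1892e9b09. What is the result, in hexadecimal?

Add column by column in base 16, right to left:
  4+9 = d
  7+0 = 7
  d+b = 8 carry 1
  e+9+1 = 8 carry 1
  0+e+1 = f
  b+2 = d
  7+9 = 0 carry 1
  c+8+1 = 5 carry 1
  0+1+1 = 2

0x250df887d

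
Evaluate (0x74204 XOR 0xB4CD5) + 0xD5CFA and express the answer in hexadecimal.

0x196BCB

First 0x74204 XOR 0xB4CD5 = 0xC0ED1.
Add column by column in base 16, right to left:
  1+A = B
  D+F = C carry 1
  E+C+1 = B carry 1
  0+5+1 = 6
  C+D = 9 carry 1
  final carry 1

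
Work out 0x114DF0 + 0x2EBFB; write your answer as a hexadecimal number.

Add column by column in base 16, right to left:
  0+B = B
  F+F = E carry 1
  D+B+1 = 9 carry 1
  4+E+1 = 3 carry 1
  1+2+1 = 4
  1+0 = 1

0x1439EB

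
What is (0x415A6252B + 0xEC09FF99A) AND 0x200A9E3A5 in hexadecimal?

Add column by column in base 16, right to left:
  B+A = 5 carry 1
  2+9+1 = C
  5+9 = E
  2+F = 1 carry 1
  6+F+1 = 6 carry 1
  A+9+1 = 4 carry 1
  5+0+1 = 6
  1+C = D
  4+E = 2 carry 1
  final carry 1
Sum = 0x12D6461EC5; now AND with 0x200A9E3A5:
  1&0=0, 2&2=2, D&0=0, 6&0=0, 4&A=0, 6&9=0, 1&E=0, E&3=2, C&A=8, 5&5=5

0x200000285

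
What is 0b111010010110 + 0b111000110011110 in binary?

Add column by column in base 2, right to left:
  0+0 = 0
  1+1 = 0 carry 1
  1+1+1 = 1 carry 1
  0+1+1 = 0 carry 1
  1+1+1 = 1 carry 1
  0+0+1 = 1
  0+0 = 0
  1+1 = 0 carry 1
  0+1+1 = 0 carry 1
  1+0+1 = 0 carry 1
  1+0+1 = 0 carry 1
  1+0+1 = 0 carry 1
  0+1+1 = 0 carry 1
  0+1+1 = 0 carry 1
  0+1+1 = 0 carry 1
  final carry 1

0b1000000000110100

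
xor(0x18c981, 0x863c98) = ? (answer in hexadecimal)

XOR each hex digit independently (no carries):
  1^8=9, 8^6=e, c^3=f, 9^c=5, 8^9=1, 1^8=9

0x9ef519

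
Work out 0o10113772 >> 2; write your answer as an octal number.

2 bits is not a whole number of base-8 digits; in binary: 1000001001011111111010 >> 2 = 10000010010111111110.

0o2022776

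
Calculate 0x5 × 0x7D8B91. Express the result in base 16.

Multiply each base-16 digit by 5, carrying:
  1×5 = 5 → write 5
  9×5 = 45 → write D carry 2
  B×5+2 = 57 → write 9 carry 3
  8×5+3 = 43 → write B carry 2
  D×5+2 = 67 → write 3 carry 4
  7×5+4 = 39 → write 7 carry 2
  remaining carry: 2

0x273B9D5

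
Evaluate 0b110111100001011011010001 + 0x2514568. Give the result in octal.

0b110111100001011011010001 = 0o67413321 in octal.
0x2514568 = 0o224242550 in octal.
Add column by column in base 8, right to left:
  1+0 = 1
  2+5 = 7
  3+5 = 0 carry 1
  3+2+1 = 6
  1+4 = 5
  4+2 = 6
  7+4 = 3 carry 1
  6+2+1 = 1 carry 1
  0+2+1 = 3

0o313656071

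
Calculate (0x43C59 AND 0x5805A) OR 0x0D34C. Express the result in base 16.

0x4D35C

0x43C59 AND 0x5805A = 0x40058.
Then OR with 0x0D34C.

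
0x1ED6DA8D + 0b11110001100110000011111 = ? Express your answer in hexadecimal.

0b11110001100110000011111 = 0x78CC1F in hexadecimal.
Add column by column in base 16, right to left:
  D+F = C carry 1
  8+1+1 = A
  A+C = 6 carry 1
  D+C+1 = A carry 1
  6+8+1 = F
  D+7 = 4 carry 1
  E+0+1 = F
  1+0 = 1

0x1F4FA6AC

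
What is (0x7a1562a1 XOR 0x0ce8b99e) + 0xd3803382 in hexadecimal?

First 0x7a1562a1 XOR 0x0ce8b99e = 0x76fddb3f.
Add column by column in base 16, right to left:
  f+2 = 1 carry 1
  3+8+1 = c
  b+3 = e
  d+3 = 0 carry 1
  d+0+1 = e
  f+8 = 7 carry 1
  6+3+1 = a
  7+d = 4 carry 1
  final carry 1

0x14a7e0ec1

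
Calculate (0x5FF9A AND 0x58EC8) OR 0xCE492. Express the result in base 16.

0x5FF9A AND 0x58EC8 = 0x58E88.
Then OR with 0xCE492.

0xDEE9A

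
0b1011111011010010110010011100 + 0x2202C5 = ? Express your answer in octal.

0o1403627541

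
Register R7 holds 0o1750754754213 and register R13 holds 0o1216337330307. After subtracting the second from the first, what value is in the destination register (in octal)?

0o532415423704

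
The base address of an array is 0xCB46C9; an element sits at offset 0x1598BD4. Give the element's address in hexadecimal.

Add column by column in base 16, right to left:
  9+4 = D
  C+D = 9 carry 1
  6+B+1 = 2 carry 1
  4+8+1 = D
  B+9 = 4 carry 1
  C+5+1 = 2 carry 1
  0+1+1 = 2

0x224D29D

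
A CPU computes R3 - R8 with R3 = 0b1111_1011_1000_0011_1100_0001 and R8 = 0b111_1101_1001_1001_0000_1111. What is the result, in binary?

0b11111011110101010110010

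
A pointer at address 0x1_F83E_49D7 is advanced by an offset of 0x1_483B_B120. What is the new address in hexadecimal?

Add column by column in base 16, right to left:
  7+0 = 7
  D+2 = F
  9+1 = A
  4+B = F
  E+B = 9 carry 1
  3+3+1 = 7
  8+8 = 0 carry 1
  F+4+1 = 4 carry 1
  1+1+1 = 3

0x34079FAF7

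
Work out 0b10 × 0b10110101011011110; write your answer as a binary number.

Multiply each base-2 digit by 2, carrying:
  0×2 = 0 → write 0
  1×2 = 2 → write 0 carry 1
  1×2+1 = 3 → write 1 carry 1
  1×2+1 = 3 → write 1 carry 1
  1×2+1 = 3 → write 1 carry 1
  0×2+1 = 1 → write 1
  1×2 = 2 → write 0 carry 1
  1×2+1 = 3 → write 1 carry 1
  0×2+1 = 1 → write 1
  1×2 = 2 → write 0 carry 1
  0×2+1 = 1 → write 1
  1×2 = 2 → write 0 carry 1
  0×2+1 = 1 → write 1
  1×2 = 2 → write 0 carry 1
  1×2+1 = 3 → write 1 carry 1
  0×2+1 = 1 → write 1
  1×2 = 2 → write 0 carry 1
  remaining carry: 1

0b101101010110111100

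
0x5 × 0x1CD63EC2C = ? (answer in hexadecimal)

Multiply each base-16 digit by 5, carrying:
  C×5 = 60 → write C carry 3
  2×5+3 = 13 → write D
  C×5 = 60 → write C carry 3
  E×5+3 = 73 → write 9 carry 4
  3×5+4 = 19 → write 3 carry 1
  6×5+1 = 31 → write F carry 1
  D×5+1 = 66 → write 2 carry 4
  C×5+4 = 64 → write 0 carry 4
  1×5+4 = 9 → write 9

0x902F39CDC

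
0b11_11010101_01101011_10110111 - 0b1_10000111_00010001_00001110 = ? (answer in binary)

0b10010011100101101010101001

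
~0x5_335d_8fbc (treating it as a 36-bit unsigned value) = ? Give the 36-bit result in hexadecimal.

0xacca27043

Each hex digit d becomes f−d:
  5→a, 3→c, 3→c, 5→a, d→2, 8→7, f→0, b→4, c→3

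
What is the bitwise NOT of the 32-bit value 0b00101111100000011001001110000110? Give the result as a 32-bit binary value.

0b11010000011111100110110001111001

Invert each bit: 00101111100000011001001110000110 → 11010000011111100110110001111001.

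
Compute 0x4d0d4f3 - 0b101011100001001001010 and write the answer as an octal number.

0o456611251

0x4d0d4f3 = 0o464152363 in octal.
0b101011100001001001010 = 0o5341112 in octal.
Subtract column by column in base 8:
  3-2 → 1
  6-1 → 5
  3-1 → 2
  2-1 → 1
  5-4 → 1
  1-3 → 6 (borrow)
  4-5-1 → 6 (borrow)
  6-0-1 → 5
  4-0 → 4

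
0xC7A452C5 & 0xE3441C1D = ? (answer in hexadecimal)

0xC3041005

AND each hex digit independently (no carries):
  C&E=C, 7&3=3, A&4=0, 4&4=4, 5&1=1, 2&C=0, C&1=0, 5&D=5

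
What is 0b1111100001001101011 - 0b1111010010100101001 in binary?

Subtract column by column in base 2:
  1-1 → 0
  1-0 → 1
  0-0 → 0
  1-1 → 0
  0-0 → 0
  1-1 → 0
  1-0 → 1
  0-0 → 0
  0-1 → 1 (borrow)
  1-0-1 → 0
  0-1 → 1 (borrow)
  0-0-1 → 1 (borrow)
  0-0-1 → 1 (borrow)
  0-1-1 → 0 (borrow)
  1-0-1 → 0
  1-1 → 0
  1-1 → 0
  1-1 → 0
  1-1 → 0

0b1110101000010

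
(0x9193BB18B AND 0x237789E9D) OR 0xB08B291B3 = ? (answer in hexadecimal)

0xB19BA91BB

0x9193BB18B AND 0x237789E9D = 0x011389089.
Then OR with 0xB08B291B3.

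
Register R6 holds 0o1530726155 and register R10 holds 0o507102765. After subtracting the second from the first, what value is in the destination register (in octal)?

Subtract column by column in base 8:
  5-5 → 0
  5-6 → 7 (borrow)
  1-7-1 → 1 (borrow)
  6-2-1 → 3
  2-0 → 2
  7-1 → 6
  0-7 → 1 (borrow)
  3-0-1 → 2
  5-5 → 0
  1-0 → 1

0o1021623170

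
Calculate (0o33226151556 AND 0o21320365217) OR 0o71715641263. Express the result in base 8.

0o33226151556 AND 0o21320365217 = 0o21220141016.
Then OR with 0o71715641263.

0o71735741277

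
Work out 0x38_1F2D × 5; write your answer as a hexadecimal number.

Multiply each base-16 digit by 5, carrying:
  D×5 = 65 → write 1 carry 4
  2×5+4 = 14 → write E
  F×5 = 75 → write B carry 4
  1×5+4 = 9 → write 9
  8×5 = 40 → write 8 carry 2
  3×5+2 = 17 → write 1 carry 1
  remaining carry: 1

0x1189BE1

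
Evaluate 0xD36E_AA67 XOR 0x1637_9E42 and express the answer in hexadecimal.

0xC5593425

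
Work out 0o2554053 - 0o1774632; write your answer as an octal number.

0o557221

Subtract column by column in base 8:
  3-2 → 1
  5-3 → 2
  0-6 → 2 (borrow)
  4-4-1 → 7 (borrow)
  5-7-1 → 5 (borrow)
  5-7-1 → 5 (borrow)
  2-1-1 → 0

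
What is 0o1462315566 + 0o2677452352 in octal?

0o4361770140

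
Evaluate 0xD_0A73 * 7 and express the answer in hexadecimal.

0x5B4925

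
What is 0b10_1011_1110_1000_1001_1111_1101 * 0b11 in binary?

0b1000001110111001110111110111

Multiply each base-2 digit by 3, carrying:
  1×3 = 3 → write 1 carry 1
  0×3+1 = 1 → write 1
  1×3 = 3 → write 1 carry 1
  1×3+1 = 4 → write 0 carry 2
  1×3+2 = 5 → write 1 carry 2
  1×3+2 = 5 → write 1 carry 2
  1×3+2 = 5 → write 1 carry 2
  1×3+2 = 5 → write 1 carry 2
  1×3+2 = 5 → write 1 carry 2
  0×3+2 = 2 → write 0 carry 1
  0×3+1 = 1 → write 1
  1×3 = 3 → write 1 carry 1
  0×3+1 = 1 → write 1
  0×3 = 0 → write 0
  0×3 = 0 → write 0
  1×3 = 3 → write 1 carry 1
  0×3+1 = 1 → write 1
  1×3 = 3 → write 1 carry 1
  1×3+1 = 4 → write 0 carry 2
  1×3+2 = 5 → write 1 carry 2
  1×3+2 = 5 → write 1 carry 2
  1×3+2 = 5 → write 1 carry 2
  0×3+2 = 2 → write 0 carry 1
  1×3+1 = 4 → write 0 carry 2
  0×3+2 = 2 → write 0 carry 1
  1×3+1 = 4 → write 0 carry 2
  remaining carry: 10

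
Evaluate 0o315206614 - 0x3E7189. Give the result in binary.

0o315206614 = 0b11001101010000110110001100 in binary.
0x3E7189 = 0b1111100111000110001001 in binary.
Subtract column by column in base 2:
  0-1 → 1 (borrow)
  0-0-1 → 1 (borrow)
  1-0-1 → 0
  1-1 → 0
  0-0 → 0
  0-0 → 0
  0-0 → 0
  1-1 → 0
  1-1 → 0
  0-0 → 0
  1-0 → 1
  1-0 → 1
  0-1 → 1 (borrow)
  0-1-1 → 0 (borrow)
  0-1-1 → 0 (borrow)
  0-0-1 → 1 (borrow)
  1-0-1 → 0
  0-1 → 1 (borrow)
  1-1-1 → 1 (borrow)
  0-1-1 → 0 (borrow)
  1-1-1 → 1 (borrow)
  1-1-1 → 1 (borrow)
  0-0-1 → 1 (borrow)
  0-0-1 → 1 (borrow)
  1-0-1 → 0
  1-0 → 1

0b10111101101001110000000011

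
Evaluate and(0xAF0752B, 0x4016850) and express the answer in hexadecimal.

0x0006000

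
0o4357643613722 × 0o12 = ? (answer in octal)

0o54536145567064

Multiply each base-8 digit by 10, carrying:
  2×10 = 20 → write 4 carry 2
  2×10+2 = 22 → write 6 carry 2
  7×10+2 = 72 → write 0 carry 9
  3×10+9 = 39 → write 7 carry 4
  1×10+4 = 14 → write 6 carry 1
  6×10+1 = 61 → write 5 carry 7
  3×10+7 = 37 → write 5 carry 4
  4×10+4 = 44 → write 4 carry 5
  6×10+5 = 65 → write 1 carry 8
  7×10+8 = 78 → write 6 carry 9
  5×10+9 = 59 → write 3 carry 7
  3×10+7 = 37 → write 5 carry 4
  4×10+4 = 44 → write 4 carry 5
  remaining carry: 5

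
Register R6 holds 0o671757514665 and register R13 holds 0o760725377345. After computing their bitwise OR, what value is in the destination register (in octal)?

0o771777777765

OR each oct digit independently (no carries):
  6|7=7, 7|6=7, 1|0=1, 7|7=7, 5|2=7, 7|5=7, 5|3=7, 1|7=7, 4|7=7, 6|3=7, 6|4=6, 5|5=5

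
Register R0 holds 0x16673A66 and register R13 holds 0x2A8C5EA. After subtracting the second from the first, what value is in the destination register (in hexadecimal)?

Subtract column by column in base 16:
  6-A → C (borrow)
  6-E-1 → 7 (borrow)
  A-5-1 → 4
  3-C → 7 (borrow)
  7-8-1 → E (borrow)
  6-A-1 → B (borrow)
  6-2-1 → 3
  1-0 → 1

0x13BE747C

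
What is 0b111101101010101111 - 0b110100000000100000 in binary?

0b1001101010001111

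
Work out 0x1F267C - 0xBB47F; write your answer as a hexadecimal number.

Subtract column by column in base 16:
  C-F → D (borrow)
  7-7-1 → F (borrow)
  6-4-1 → 1
  2-B → 7 (borrow)
  F-B-1 → 3
  1-0 → 1

0x1371FD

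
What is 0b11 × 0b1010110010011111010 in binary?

Multiply each base-2 digit by 3, carrying:
  0×3 = 0 → write 0
  1×3 = 3 → write 1 carry 1
  0×3+1 = 1 → write 1
  1×3 = 3 → write 1 carry 1
  1×3+1 = 4 → write 0 carry 2
  1×3+2 = 5 → write 1 carry 2
  1×3+2 = 5 → write 1 carry 2
  1×3+2 = 5 → write 1 carry 2
  0×3+2 = 2 → write 0 carry 1
  0×3+1 = 1 → write 1
  1×3 = 3 → write 1 carry 1
  0×3+1 = 1 → write 1
  0×3 = 0 → write 0
  1×3 = 3 → write 1 carry 1
  1×3+1 = 4 → write 0 carry 2
  0×3+2 = 2 → write 0 carry 1
  1×3+1 = 4 → write 0 carry 2
  0×3+2 = 2 → write 0 carry 1
  1×3+1 = 4 → write 0 carry 2
  remaining carry: 10

0b100000010111011101110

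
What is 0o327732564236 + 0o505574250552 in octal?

Add column by column in base 8, right to left:
  6+2 = 0 carry 1
  3+5+1 = 1 carry 1
  2+5+1 = 0 carry 1
  4+0+1 = 5
  6+5 = 3 carry 1
  5+2+1 = 0 carry 1
  2+4+1 = 7
  3+7 = 2 carry 1
  7+5+1 = 5 carry 1
  7+5+1 = 5 carry 1
  2+0+1 = 3
  3+5 = 0 carry 1
  final carry 1

0o1035527035010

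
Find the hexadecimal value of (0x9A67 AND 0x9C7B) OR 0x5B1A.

0xDB7B

0x9A67 AND 0x9C7B = 0x9863.
Then OR with 0x5B1A.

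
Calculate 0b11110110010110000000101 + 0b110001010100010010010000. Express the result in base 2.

Add column by column in base 2, right to left:
  1+0 = 1
  0+0 = 0
  1+0 = 1
  0+0 = 0
  0+1 = 1
  0+0 = 0
  0+0 = 0
  0+1 = 1
  0+0 = 0
  0+0 = 0
  1+1 = 0 carry 1
  1+0+1 = 0 carry 1
  0+0+1 = 1
  1+0 = 1
  0+1 = 1
  0+0 = 0
  1+1 = 0 carry 1
  1+0+1 = 0 carry 1
  0+1+1 = 0 carry 1
  1+0+1 = 0 carry 1
  1+0+1 = 0 carry 1
  1+0+1 = 0 carry 1
  1+1+1 = 1 carry 1
  0+1+1 = 0 carry 1
  final carry 1

0b1010000000111000010010101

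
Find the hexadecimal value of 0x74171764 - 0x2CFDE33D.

Subtract column by column in base 16:
  4-D → 7 (borrow)
  6-3-1 → 2
  7-3 → 4
  1-E → 3 (borrow)
  7-D-1 → 9 (borrow)
  1-F-1 → 1 (borrow)
  4-C-1 → 7 (borrow)
  7-2-1 → 4

0x47193427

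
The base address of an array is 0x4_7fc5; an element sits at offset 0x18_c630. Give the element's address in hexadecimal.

Add column by column in base 16, right to left:
  5+0 = 5
  c+3 = f
  f+6 = 5 carry 1
  7+c+1 = 4 carry 1
  4+8+1 = d
  0+1 = 1

0x1d45f5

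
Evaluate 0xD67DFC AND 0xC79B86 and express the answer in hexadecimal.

0xC61984

AND each hex digit independently (no carries):
  D&C=C, 6&7=6, 7&9=1, D&B=9, F&8=8, C&6=4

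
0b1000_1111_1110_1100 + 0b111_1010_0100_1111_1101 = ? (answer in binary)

0b10000011010011101001

Add column by column in base 2, right to left:
  0+1 = 1
  0+0 = 0
  1+1 = 0 carry 1
  1+1+1 = 1 carry 1
  0+1+1 = 0 carry 1
  1+1+1 = 1 carry 1
  1+1+1 = 1 carry 1
  1+1+1 = 1 carry 1
  1+0+1 = 0 carry 1
  1+0+1 = 0 carry 1
  1+1+1 = 1 carry 1
  1+0+1 = 0 carry 1
  0+0+1 = 1
  0+1 = 1
  0+0 = 0
  1+1 = 0 carry 1
  0+1+1 = 0 carry 1
  0+1+1 = 0 carry 1
  0+1+1 = 0 carry 1
  final carry 1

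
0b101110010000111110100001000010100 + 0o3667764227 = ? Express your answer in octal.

0o62077625253

0b101110010000111110100001000010100 = 0o56207641024 in octal.
Add column by column in base 8, right to left:
  4+7 = 3 carry 1
  2+2+1 = 5
  0+2 = 2
  1+4 = 5
  4+6 = 2 carry 1
  6+7+1 = 6 carry 1
  7+7+1 = 7 carry 1
  0+6+1 = 7
  2+6 = 0 carry 1
  6+3+1 = 2 carry 1
  5+0+1 = 6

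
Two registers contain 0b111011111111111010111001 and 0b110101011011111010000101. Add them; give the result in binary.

0b1110001011011110100111110

Add column by column in base 2, right to left:
  1+1 = 0 carry 1
  0+0+1 = 1
  0+1 = 1
  1+0 = 1
  1+0 = 1
  1+0 = 1
  0+0 = 0
  1+1 = 0 carry 1
  0+0+1 = 1
  1+1 = 0 carry 1
  1+1+1 = 1 carry 1
  1+1+1 = 1 carry 1
  1+1+1 = 1 carry 1
  1+1+1 = 1 carry 1
  1+0+1 = 0 carry 1
  1+1+1 = 1 carry 1
  1+1+1 = 1 carry 1
  1+0+1 = 0 carry 1
  1+1+1 = 1 carry 1
  1+0+1 = 0 carry 1
  0+1+1 = 0 carry 1
  1+0+1 = 0 carry 1
  1+1+1 = 1 carry 1
  1+1+1 = 1 carry 1
  final carry 1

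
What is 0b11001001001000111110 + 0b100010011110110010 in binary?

0b11101011100111110000

Add column by column in base 2, right to left:
  0+0 = 0
  1+1 = 0 carry 1
  1+0+1 = 0 carry 1
  1+0+1 = 0 carry 1
  1+1+1 = 1 carry 1
  1+1+1 = 1 carry 1
  0+0+1 = 1
  0+1 = 1
  0+1 = 1
  1+1 = 0 carry 1
  0+1+1 = 0 carry 1
  0+0+1 = 1
  1+0 = 1
  0+1 = 1
  0+0 = 0
  1+0 = 1
  0+0 = 0
  0+1 = 1
  1+0 = 1
  1+0 = 1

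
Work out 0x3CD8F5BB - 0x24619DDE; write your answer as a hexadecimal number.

0x187757DD

Subtract column by column in base 16:
  B-E → D (borrow)
  B-D-1 → D (borrow)
  5-D-1 → 7 (borrow)
  F-9-1 → 5
  8-1 → 7
  D-6 → 7
  C-4 → 8
  3-2 → 1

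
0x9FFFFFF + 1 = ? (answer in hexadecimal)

0xA000000

The trailing 6 digits are F (max in base 16), so adding 1 cascades: they roll to 0 and the next digit up increments.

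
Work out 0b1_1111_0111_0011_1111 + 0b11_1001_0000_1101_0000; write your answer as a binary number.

0b1011000100000001111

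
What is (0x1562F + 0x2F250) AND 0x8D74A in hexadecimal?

0x404A

Add column by column in base 16, right to left:
  F+0 = F
  2+5 = 7
  6+2 = 8
  5+F = 4 carry 1
  1+2+1 = 4
Sum = 0x4487F; now AND with 0x8D74A:
  4&8=0, 4&D=4, 8&7=0, 7&4=4, F&A=A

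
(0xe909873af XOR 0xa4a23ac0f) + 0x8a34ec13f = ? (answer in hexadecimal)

First 0xe909873af XOR 0xa4a23ac0f = 0x4dabbdfa0.
Add column by column in base 16, right to left:
  0+f = f
  a+3 = d
  f+1 = 0 carry 1
  d+c+1 = a carry 1
  b+e+1 = a carry 1
  b+4+1 = 0 carry 1
  a+3+1 = e
  d+a = 7 carry 1
  4+8+1 = d

0xd7e0aa0df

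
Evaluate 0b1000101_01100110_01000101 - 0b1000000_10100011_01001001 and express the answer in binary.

Subtract column by column in base 2:
  1-1 → 0
  0-0 → 0
  1-0 → 1
  0-1 → 1 (borrow)
  0-0-1 → 1 (borrow)
  0-0-1 → 1 (borrow)
  1-1-1 → 1 (borrow)
  0-0-1 → 1 (borrow)
  0-1-1 → 0 (borrow)
  1-1-1 → 1 (borrow)
  1-0-1 → 0
  0-0 → 0
  0-0 → 0
  1-1 → 0
  1-0 → 1
  0-1 → 1 (borrow)
  1-0-1 → 0
  0-0 → 0
  1-0 → 1
  0-0 → 0
  0-0 → 0
  0-0 → 0
  1-1 → 0

0b1001100001011111100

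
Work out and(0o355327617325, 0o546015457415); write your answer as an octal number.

AND each oct digit independently (no carries):
  3&5=1, 5&4=4, 5&6=4, 3&0=0, 2&1=0, 7&5=5, 6&4=4, 1&5=1, 7&7=7, 3&4=0, 2&1=0, 5&5=5

0o144005417005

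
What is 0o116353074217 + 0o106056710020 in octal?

0o224432004237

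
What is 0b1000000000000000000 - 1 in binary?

0b111111111111111111

The trailing 18 digits are 0, so subtracting 1 borrows through: they become 1 and the next digit up decrements.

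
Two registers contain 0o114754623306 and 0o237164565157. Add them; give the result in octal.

0o354141410465

Add column by column in base 8, right to left:
  6+7 = 5 carry 1
  0+5+1 = 6
  3+1 = 4
  3+5 = 0 carry 1
  2+6+1 = 1 carry 1
  6+5+1 = 4 carry 1
  4+4+1 = 1 carry 1
  5+6+1 = 4 carry 1
  7+1+1 = 1 carry 1
  4+7+1 = 4 carry 1
  1+3+1 = 5
  1+2 = 3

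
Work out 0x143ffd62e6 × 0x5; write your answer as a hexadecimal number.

0x653ff2ee7e

Multiply each base-16 digit by 5, carrying:
  6×5 = 30 → write e carry 1
  e×5+1 = 71 → write 7 carry 4
  2×5+4 = 14 → write e
  6×5 = 30 → write e carry 1
  d×5+1 = 66 → write 2 carry 4
  f×5+4 = 79 → write f carry 4
  f×5+4 = 79 → write f carry 4
  3×5+4 = 19 → write 3 carry 1
  4×5+1 = 21 → write 5 carry 1
  1×5+1 = 6 → write 6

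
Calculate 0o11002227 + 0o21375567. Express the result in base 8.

Add column by column in base 8, right to left:
  7+7 = 6 carry 1
  2+6+1 = 1 carry 1
  2+5+1 = 0 carry 1
  2+5+1 = 0 carry 1
  0+7+1 = 0 carry 1
  0+3+1 = 4
  1+1 = 2
  1+2 = 3

0o32400016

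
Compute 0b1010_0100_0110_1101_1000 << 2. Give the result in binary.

0b1010010001101101100000

Left shift by 2: append 2 zero bits.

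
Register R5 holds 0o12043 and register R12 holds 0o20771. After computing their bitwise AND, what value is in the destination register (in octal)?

AND each oct digit independently (no carries):
  1&2=0, 2&0=0, 0&7=0, 4&7=4, 3&1=1

0o00041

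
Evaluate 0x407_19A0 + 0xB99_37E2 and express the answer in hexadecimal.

0xFA05182

Add column by column in base 16, right to left:
  0+2 = 2
  A+E = 8 carry 1
  9+7+1 = 1 carry 1
  1+3+1 = 5
  7+9 = 0 carry 1
  0+9+1 = A
  4+B = F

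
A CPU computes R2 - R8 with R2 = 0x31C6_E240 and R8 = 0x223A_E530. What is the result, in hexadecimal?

0xF8BFD10

Subtract column by column in base 16:
  0-0 → 0
  4-3 → 1
  2-5 → D (borrow)
  E-E-1 → F (borrow)
  6-A-1 → B (borrow)
  C-3-1 → 8
  1-2 → F (borrow)
  3-2-1 → 0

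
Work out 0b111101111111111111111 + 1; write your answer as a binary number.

0b111110000000000000000

The trailing 16 digits are 1 (max in base 2), so adding 1 cascades: they roll to 0 and the next digit up increments.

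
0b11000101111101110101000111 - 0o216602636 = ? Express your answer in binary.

0o216602636 = 0b10001110110000010110011110 in binary.
Subtract column by column in base 2:
  1-0 → 1
  1-1 → 0
  1-1 → 0
  0-1 → 1 (borrow)
  0-1-1 → 0 (borrow)
  0-0-1 → 1 (borrow)
  1-0-1 → 0
  0-1 → 1 (borrow)
  1-1-1 → 1 (borrow)
  0-0-1 → 1 (borrow)
  1-1-1 → 1 (borrow)
  1-0-1 → 0
  1-0 → 1
  0-0 → 0
  1-0 → 1
  1-0 → 1
  1-1 → 0
  1-1 → 0
  1-0 → 1
  0-1 → 1 (borrow)
  1-1-1 → 1 (borrow)
  0-1-1 → 0 (borrow)
  0-0-1 → 1 (borrow)
  0-0-1 → 1 (borrow)
  1-0-1 → 0
  1-1 → 0

0b110111001101011110101001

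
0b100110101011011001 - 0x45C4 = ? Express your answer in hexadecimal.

0x22515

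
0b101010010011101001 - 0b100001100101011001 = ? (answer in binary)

Subtract column by column in base 2:
  1-1 → 0
  0-0 → 0
  0-0 → 0
  1-1 → 0
  0-1 → 1 (borrow)
  1-0-1 → 0
  1-1 → 0
  1-0 → 1
  0-1 → 1 (borrow)
  0-0-1 → 1 (borrow)
  1-0-1 → 0
  0-1 → 1 (borrow)
  0-1-1 → 0 (borrow)
  1-0-1 → 0
  0-0 → 0
  1-0 → 1
  0-0 → 0
  1-1 → 0

0b1000101110010000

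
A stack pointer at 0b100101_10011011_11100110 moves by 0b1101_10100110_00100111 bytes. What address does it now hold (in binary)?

0b1100110100001000001101

Add column by column in base 2, right to left:
  0+1 = 1
  1+1 = 0 carry 1
  1+1+1 = 1 carry 1
  0+0+1 = 1
  0+0 = 0
  1+1 = 0 carry 1
  1+0+1 = 0 carry 1
  1+0+1 = 0 carry 1
  1+0+1 = 0 carry 1
  1+1+1 = 1 carry 1
  0+1+1 = 0 carry 1
  1+0+1 = 0 carry 1
  1+0+1 = 0 carry 1
  0+1+1 = 0 carry 1
  0+0+1 = 1
  1+1 = 0 carry 1
  1+1+1 = 1 carry 1
  0+0+1 = 1
  1+1 = 0 carry 1
  0+1+1 = 0 carry 1
  0+0+1 = 1
  1+0 = 1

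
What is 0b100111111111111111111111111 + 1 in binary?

0b101000000000000000000000000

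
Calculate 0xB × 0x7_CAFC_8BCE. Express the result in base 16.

0x55B8DA01DA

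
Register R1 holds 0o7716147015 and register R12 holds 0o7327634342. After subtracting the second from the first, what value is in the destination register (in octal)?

Subtract column by column in base 8:
  5-2 → 3
  1-4 → 5 (borrow)
  0-3-1 → 4 (borrow)
  7-4-1 → 2
  4-3 → 1
  1-6 → 3 (borrow)
  6-7-1 → 6 (borrow)
  1-2-1 → 6 (borrow)
  7-3-1 → 3
  7-7 → 0

0o366312453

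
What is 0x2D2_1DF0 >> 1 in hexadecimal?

1 bits is not a whole number of base-16 digits; in binary: 10110100100001110111110000 >> 1 = 1011010010000111011111000.

0x1690EF8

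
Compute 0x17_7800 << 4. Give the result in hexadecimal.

Shifting left by 4 bits = 1 hex digit: append 1 zero.

0x1778000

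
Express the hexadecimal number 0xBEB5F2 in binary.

0b101111101011010111110010

Expand each hex digit to 4 bits: B=1011 E=1110 B=1011 5=0101 F=1111 2=0010.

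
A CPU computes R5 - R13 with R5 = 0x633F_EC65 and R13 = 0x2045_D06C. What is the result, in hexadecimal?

0x42FA1BF9

Subtract column by column in base 16:
  5-C → 9 (borrow)
  6-6-1 → F (borrow)
  C-0-1 → B
  E-D → 1
  F-5 → A
  3-4 → F (borrow)
  3-0-1 → 2
  6-2 → 4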